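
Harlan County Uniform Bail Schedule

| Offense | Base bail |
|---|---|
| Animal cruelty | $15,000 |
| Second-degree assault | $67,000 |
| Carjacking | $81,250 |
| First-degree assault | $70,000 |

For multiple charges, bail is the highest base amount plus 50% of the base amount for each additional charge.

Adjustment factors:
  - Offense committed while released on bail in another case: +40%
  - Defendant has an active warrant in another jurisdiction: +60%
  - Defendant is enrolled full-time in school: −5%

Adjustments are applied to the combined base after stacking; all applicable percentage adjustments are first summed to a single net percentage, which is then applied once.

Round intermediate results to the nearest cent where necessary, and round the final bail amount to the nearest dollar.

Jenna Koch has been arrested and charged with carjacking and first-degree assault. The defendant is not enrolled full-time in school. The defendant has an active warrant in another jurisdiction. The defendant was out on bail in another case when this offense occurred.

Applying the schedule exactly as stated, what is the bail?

Base amounts from the schedule: carjacking $81,250; first-degree assault $70,000.
Stacking rule: highest base plus 50% of each additional charge. Highest is carjacking at $81,250. Additional: $70,000 × 50% = $35,000. Combined base = $81,250 + $35,000 = $116,250.
Net percentage adjustment: +40% +60% = +100%. $116,250 × 2 = $232,500.

$232,500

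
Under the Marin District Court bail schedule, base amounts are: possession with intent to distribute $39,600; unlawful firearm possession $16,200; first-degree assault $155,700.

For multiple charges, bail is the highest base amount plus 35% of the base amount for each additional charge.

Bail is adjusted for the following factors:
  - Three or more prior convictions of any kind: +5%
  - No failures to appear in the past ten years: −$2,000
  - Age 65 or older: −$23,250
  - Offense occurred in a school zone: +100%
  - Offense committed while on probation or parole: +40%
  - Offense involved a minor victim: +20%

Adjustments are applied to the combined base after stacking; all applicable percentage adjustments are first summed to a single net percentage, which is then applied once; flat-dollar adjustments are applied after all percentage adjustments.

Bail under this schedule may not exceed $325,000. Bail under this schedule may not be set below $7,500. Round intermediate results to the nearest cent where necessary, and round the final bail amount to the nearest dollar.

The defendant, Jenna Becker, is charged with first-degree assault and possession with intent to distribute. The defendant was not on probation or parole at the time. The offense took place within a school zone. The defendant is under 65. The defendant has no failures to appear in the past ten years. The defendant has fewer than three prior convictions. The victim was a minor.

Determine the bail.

Base amounts from the schedule: first-degree assault $155,700; possession with intent to distribute $39,600.
Stacking rule: highest base plus 35% of each additional charge. Highest is first-degree assault at $155,700. Additional: $39,600 × 35% = $13,860. Combined base = $155,700 + $13,860 = $169,560.
Net percentage adjustment: +100% +20% = +120%. $169,560 × 2.2 = $373,032.
No failures to appear in the past ten years (−$2,000 flat): $373,032 − $2,000 = $371,032.
Result $371,032 exceeds the maximum of $325,000; bail is capped at $325,000.
$325,000 is at or above the $7,500 minimum.

$325,000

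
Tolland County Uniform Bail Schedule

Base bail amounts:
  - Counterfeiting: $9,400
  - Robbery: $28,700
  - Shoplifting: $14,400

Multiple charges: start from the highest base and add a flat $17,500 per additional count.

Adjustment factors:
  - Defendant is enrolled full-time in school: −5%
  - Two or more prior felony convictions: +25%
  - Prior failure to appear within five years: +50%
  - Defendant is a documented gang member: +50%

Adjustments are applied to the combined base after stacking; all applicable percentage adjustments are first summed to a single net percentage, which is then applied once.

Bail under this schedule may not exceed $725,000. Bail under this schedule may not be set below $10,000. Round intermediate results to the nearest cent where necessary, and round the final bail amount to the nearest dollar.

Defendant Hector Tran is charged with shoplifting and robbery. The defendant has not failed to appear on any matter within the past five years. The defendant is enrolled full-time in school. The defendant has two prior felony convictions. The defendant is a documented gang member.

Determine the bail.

Base amounts from the schedule: shoplifting $14,400; robbery $28,700.
Stacking rule: highest base plus $17,500 per additional charge. Highest is robbery at $28,700; 1 additional charge → +$17,500. Combined base = $46,200.
Net percentage adjustment: −5% +25% +50% = +70%. $46,200 × 1.7 = $78,540.
$78,540 is within the $725,000 maximum.
$78,540 is at or above the $10,000 minimum.

$78,540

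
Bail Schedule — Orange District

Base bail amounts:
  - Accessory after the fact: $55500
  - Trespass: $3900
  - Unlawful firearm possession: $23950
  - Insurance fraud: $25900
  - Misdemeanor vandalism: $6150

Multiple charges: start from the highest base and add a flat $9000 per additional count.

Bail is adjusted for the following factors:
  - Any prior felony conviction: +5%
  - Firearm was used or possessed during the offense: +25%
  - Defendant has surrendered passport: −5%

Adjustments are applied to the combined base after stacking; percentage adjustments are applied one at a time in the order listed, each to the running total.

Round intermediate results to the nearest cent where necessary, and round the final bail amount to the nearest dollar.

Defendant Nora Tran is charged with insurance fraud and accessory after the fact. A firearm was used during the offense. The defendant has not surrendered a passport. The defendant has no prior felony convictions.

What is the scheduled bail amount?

Base amounts from the schedule: insurance fraud $25900; accessory after the fact $55500.
Stacking rule: highest base plus $9000 per additional charge. Highest is accessory after the fact at $55500; 1 additional charge → +$9000. Combined base = $64500.
Firearm was used or possessed during the offense (+25%): $64500 × 1.25 = $80625.

$80625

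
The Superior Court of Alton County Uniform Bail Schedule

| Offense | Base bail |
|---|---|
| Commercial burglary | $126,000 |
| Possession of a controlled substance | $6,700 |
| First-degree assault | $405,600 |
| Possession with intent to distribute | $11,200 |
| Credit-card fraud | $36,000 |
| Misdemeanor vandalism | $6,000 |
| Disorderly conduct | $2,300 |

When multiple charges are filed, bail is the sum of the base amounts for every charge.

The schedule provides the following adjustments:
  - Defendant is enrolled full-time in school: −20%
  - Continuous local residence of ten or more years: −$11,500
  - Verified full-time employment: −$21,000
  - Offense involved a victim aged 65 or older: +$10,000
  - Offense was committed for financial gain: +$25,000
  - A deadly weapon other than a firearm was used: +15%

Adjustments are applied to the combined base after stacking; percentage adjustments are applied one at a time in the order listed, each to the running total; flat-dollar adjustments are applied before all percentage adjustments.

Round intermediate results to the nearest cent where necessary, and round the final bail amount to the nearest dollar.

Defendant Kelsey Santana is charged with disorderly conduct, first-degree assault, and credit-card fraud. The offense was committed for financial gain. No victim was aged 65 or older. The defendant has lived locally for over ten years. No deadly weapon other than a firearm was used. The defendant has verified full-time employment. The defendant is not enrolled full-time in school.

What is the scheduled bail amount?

Base amounts from the schedule: disorderly conduct $2,300; first-degree assault $405,600; credit-card fraud $36,000.
Stacking rule: sum of all bases. $2,300 + $405,600 + $36,000 = $443,900.
Continuous local residence of ten or more years (−$11,500 flat): $443,900 − $11,500 = $432,400.
Verified full-time employment (−$21,000 flat): $432,400 − $21,000 = $411,400.
Offense was committed for financial gain (+$25,000 flat): $411,400 + $25,000 = $436,400.

$436,400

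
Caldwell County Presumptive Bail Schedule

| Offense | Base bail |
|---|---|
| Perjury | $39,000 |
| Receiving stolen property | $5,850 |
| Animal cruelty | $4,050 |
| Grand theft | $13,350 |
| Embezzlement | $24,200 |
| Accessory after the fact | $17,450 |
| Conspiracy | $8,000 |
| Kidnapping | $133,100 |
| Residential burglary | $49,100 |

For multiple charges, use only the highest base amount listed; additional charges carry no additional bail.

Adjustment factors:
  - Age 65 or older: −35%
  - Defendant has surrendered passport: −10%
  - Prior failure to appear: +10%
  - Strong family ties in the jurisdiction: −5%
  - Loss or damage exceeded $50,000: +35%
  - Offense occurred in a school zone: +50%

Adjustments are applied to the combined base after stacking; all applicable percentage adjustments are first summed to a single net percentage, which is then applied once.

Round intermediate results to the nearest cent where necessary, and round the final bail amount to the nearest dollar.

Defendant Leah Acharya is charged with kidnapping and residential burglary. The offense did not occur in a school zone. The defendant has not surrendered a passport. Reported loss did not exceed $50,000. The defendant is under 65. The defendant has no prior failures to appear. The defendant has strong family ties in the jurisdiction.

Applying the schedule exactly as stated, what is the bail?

Base amounts from the schedule: kidnapping $133,100; residential burglary $49,100.
Stacking rule: use the highest base only. Highest is kidnapping at $133,100. Combined base = $133,100.
Strong family ties in the jurisdiction (−5%): $133,100 × 0.95 = $126,445.

$126,445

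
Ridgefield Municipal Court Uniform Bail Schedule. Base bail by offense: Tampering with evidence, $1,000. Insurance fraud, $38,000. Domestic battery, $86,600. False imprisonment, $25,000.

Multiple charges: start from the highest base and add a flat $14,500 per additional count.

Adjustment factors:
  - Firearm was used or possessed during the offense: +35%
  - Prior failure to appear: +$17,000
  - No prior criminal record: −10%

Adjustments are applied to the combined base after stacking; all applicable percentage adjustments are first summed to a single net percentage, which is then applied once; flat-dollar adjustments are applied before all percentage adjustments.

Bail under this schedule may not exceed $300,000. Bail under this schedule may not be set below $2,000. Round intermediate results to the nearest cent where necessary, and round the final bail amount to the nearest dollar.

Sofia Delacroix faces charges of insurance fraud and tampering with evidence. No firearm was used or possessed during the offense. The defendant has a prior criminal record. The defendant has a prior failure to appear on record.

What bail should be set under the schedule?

$69,500

Base amounts from the schedule: insurance fraud $38,000; tampering with evidence $1,000.
Stacking rule: highest base plus $14,500 per additional charge. Highest is insurance fraud at $38,000; 1 additional charge → +$14,500. Combined base = $52,500.
Prior failure to appear (+$17,000 flat): $52,500 + $17,000 = $69,500.
$69,500 is within the $300,000 maximum.
$69,500 is at or above the $2,000 minimum.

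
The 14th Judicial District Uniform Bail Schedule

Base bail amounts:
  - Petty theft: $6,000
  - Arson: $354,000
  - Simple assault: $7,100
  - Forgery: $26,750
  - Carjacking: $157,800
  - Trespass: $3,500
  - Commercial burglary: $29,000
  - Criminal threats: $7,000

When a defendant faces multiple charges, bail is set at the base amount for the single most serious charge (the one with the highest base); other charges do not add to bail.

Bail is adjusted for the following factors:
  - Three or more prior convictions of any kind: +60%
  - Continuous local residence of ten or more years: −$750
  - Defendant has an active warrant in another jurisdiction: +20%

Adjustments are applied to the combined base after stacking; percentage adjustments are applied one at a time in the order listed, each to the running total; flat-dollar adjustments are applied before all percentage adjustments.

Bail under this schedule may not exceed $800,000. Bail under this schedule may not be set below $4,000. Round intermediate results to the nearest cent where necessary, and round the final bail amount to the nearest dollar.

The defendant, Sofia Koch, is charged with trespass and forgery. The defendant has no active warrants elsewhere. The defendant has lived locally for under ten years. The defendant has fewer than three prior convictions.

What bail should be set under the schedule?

$26,750

Base amounts from the schedule: trespass $3,500; forgery $26,750.
Stacking rule: use the highest base only. Highest is forgery at $26,750. Combined base = $26,750.
No adjustment factors apply to this defendant.
$26,750 is within the $800,000 maximum.
$26,750 is at or above the $4,000 minimum.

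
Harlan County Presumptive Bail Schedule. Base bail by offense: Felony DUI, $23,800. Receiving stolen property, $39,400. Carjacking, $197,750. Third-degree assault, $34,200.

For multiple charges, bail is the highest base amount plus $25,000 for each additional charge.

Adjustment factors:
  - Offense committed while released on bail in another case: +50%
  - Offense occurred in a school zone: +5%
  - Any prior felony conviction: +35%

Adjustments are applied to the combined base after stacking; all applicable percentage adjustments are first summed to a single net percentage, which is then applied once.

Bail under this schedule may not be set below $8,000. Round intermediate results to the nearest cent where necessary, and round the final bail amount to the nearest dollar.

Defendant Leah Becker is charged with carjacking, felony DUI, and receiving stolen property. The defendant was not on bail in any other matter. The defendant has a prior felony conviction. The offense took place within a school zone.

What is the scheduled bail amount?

$346,850

Base amounts from the schedule: carjacking $197,750; felony DUI $23,800; receiving stolen property $39,400.
Stacking rule: highest base plus $25,000 per additional charge. Highest is carjacking at $197,750; 2 additional charges → +$50,000. Combined base = $247,750.
Net percentage adjustment: +5% +35% = +40%. $247,750 × 1.4 = $346,850.
$346,850 is at or above the $8,000 minimum.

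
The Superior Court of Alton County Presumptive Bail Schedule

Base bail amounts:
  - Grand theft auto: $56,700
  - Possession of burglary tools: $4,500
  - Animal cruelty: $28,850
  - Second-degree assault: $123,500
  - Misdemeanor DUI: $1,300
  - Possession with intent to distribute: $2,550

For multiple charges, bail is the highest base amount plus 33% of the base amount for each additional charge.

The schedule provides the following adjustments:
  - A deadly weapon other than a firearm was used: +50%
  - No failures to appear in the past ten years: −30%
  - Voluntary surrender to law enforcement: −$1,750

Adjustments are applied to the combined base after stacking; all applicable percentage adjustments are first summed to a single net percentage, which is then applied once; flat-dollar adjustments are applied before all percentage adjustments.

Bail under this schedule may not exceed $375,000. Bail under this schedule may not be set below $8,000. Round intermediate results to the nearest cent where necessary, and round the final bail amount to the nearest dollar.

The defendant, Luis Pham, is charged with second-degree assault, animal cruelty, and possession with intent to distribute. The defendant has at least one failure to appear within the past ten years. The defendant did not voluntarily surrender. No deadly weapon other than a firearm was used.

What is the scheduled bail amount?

$133,862

Base amounts from the schedule: second-degree assault $123,500; animal cruelty $28,850; possession with intent to distribute $2,550.
Stacking rule: highest base plus 33% of each additional charge. Highest is second-degree assault at $123,500. Additional: $28,850 × 33% = $9,520.50; $2,550 × 33% = $841.50. Combined base = $123,500 + $10,362 = $133,862.
No adjustment factors apply to this defendant.
$133,862 is within the $375,000 maximum.
$133,862 is at or above the $8,000 minimum.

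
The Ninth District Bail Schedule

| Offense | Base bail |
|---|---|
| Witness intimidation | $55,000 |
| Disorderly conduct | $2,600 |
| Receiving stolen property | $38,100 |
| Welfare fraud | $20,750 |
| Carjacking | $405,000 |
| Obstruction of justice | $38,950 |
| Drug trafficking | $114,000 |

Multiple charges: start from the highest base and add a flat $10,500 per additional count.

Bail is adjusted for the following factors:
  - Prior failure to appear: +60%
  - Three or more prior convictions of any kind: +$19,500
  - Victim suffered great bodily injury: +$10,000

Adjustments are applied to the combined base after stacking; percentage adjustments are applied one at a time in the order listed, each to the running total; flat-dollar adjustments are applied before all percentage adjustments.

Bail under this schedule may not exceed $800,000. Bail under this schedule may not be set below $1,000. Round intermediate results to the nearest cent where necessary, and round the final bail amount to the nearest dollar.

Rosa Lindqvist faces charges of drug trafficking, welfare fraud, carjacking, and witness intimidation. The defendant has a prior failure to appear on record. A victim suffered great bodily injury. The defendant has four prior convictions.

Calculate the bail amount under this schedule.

$745,600

Base amounts from the schedule: drug trafficking $114,000; welfare fraud $20,750; carjacking $405,000; witness intimidation $55,000.
Stacking rule: highest base plus $10,500 per additional charge. Highest is carjacking at $405,000; 3 additional charges → +$31,500. Combined base = $436,500.
Three or more prior convictions of any kind (+$19,500 flat): $436,500 + $19,500 = $456,000.
Victim suffered great bodily injury (+$10,000 flat): $456,000 + $10,000 = $466,000.
Prior failure to appear (+60%): $466,000 × 1.6 = $745,600.
$745,600 is within the $800,000 maximum.
$745,600 is at or above the $1,000 minimum.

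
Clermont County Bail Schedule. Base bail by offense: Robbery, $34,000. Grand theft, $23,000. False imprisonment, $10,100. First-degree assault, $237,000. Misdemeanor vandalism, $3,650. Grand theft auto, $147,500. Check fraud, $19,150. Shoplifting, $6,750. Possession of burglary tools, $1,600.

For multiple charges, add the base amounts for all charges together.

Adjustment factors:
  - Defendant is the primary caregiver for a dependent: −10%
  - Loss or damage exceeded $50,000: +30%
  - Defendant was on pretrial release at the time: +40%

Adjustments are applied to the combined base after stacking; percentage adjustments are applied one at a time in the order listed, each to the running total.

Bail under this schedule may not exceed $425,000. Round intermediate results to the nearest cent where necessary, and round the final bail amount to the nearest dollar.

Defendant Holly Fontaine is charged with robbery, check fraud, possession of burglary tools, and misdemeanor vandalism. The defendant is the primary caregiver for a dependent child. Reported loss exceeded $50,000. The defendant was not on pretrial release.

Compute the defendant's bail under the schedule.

$68,328

Base amounts from the schedule: robbery $34,000; check fraud $19,150; possession of burglary tools $1,600; misdemeanor vandalism $3,650.
Stacking rule: sum of all bases. $34,000 + $19,150 + $1,600 + $3,650 = $58,400.
Defendant is the primary caregiver for a dependent (−10%): $58,400 × 0.9 = $52,560.
Loss or damage exceeded $50,000 (+30%): $52,560 × 1.3 = $68,328.
$68,328 is within the $425,000 maximum.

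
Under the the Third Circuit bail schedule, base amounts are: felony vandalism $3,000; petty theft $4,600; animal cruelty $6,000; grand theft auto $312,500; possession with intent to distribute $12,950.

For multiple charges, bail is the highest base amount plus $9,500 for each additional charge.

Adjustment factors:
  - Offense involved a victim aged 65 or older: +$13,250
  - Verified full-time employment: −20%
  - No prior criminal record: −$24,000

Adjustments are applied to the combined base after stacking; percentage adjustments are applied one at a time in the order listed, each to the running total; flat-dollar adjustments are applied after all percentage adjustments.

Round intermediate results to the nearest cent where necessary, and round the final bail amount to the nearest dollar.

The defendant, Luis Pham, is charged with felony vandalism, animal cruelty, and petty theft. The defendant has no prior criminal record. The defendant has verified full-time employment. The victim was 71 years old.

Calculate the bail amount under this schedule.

Base amounts from the schedule: felony vandalism $3,000; animal cruelty $6,000; petty theft $4,600.
Stacking rule: highest base plus $9,500 per additional charge. Highest is animal cruelty at $6,000; 2 additional charges → +$19,000. Combined base = $25,000.
Verified full-time employment (−20%): $25,000 × 0.8 = $20,000.
Offense involved a victim aged 65 or older (+$13,250 flat): $20,000 + $13,250 = $33,250.
No prior criminal record (−$24,000 flat): $33,250 − $24,000 = $9,250.

$9,250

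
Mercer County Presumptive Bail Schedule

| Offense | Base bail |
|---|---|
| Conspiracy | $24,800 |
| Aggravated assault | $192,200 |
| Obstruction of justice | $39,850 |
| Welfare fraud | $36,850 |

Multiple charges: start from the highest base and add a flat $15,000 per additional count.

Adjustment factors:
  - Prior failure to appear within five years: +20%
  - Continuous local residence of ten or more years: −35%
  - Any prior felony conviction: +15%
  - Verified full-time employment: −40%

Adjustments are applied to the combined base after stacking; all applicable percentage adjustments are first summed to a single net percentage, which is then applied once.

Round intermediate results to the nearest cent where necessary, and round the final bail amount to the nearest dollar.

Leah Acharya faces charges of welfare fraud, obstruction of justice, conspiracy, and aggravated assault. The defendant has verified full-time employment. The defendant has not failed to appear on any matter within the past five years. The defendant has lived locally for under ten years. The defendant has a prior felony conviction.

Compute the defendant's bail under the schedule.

Base amounts from the schedule: welfare fraud $36,850; obstruction of justice $39,850; conspiracy $24,800; aggravated assault $192,200.
Stacking rule: highest base plus $15,000 per additional charge. Highest is aggravated assault at $192,200; 3 additional charges → +$45,000. Combined base = $237,200.
Net percentage adjustment: +15% −40% = −25%. $237,200 × 0.75 = $177,900.

$177,900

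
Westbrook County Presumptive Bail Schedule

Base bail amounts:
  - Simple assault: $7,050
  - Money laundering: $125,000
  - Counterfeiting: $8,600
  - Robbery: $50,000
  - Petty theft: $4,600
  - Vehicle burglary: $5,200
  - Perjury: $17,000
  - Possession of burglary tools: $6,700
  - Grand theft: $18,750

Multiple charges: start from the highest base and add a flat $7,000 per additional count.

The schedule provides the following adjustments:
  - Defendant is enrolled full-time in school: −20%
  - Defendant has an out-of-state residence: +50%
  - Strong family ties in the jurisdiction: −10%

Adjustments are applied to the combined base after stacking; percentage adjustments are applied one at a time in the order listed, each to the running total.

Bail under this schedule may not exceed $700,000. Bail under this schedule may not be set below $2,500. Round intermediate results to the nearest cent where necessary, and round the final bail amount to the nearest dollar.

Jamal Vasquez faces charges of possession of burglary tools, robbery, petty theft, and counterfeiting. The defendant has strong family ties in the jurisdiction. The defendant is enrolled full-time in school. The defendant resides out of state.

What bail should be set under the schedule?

Base amounts from the schedule: possession of burglary tools $6,700; robbery $50,000; petty theft $4,600; counterfeiting $8,600.
Stacking rule: highest base plus $7,000 per additional charge. Highest is robbery at $50,000; 3 additional charges → +$21,000. Combined base = $71,000.
Defendant is enrolled full-time in school (−20%): $71,000 × 0.8 = $56,800.
Defendant has an out-of-state residence (+50%): $56,800 × 1.5 = $85,200.
Strong family ties in the jurisdiction (−10%): $85,200 × 0.9 = $76,680.
$76,680 is within the $700,000 maximum.
$76,680 is at or above the $2,500 minimum.

$76,680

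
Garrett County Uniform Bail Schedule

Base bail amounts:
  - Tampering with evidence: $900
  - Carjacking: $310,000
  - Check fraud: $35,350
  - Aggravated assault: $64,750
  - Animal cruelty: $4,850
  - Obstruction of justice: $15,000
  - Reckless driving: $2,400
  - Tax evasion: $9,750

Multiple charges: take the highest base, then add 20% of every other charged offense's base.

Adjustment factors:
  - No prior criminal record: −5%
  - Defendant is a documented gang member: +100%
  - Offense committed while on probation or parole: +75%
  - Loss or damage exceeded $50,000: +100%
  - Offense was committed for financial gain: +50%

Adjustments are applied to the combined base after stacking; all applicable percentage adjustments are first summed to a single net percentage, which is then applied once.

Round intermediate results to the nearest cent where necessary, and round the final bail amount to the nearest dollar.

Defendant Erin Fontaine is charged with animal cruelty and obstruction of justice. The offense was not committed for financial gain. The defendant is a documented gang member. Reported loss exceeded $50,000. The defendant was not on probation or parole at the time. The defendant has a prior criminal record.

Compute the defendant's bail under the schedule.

$47,910

Base amounts from the schedule: animal cruelty $4,850; obstruction of justice $15,000.
Stacking rule: highest base plus 20% of each additional charge. Highest is obstruction of justice at $15,000. Additional: $4,850 × 20% = $970. Combined base = $15,000 + $970 = $15,970.
Net percentage adjustment: +100% +100% = +200%. $15,970 × 3 = $47,910.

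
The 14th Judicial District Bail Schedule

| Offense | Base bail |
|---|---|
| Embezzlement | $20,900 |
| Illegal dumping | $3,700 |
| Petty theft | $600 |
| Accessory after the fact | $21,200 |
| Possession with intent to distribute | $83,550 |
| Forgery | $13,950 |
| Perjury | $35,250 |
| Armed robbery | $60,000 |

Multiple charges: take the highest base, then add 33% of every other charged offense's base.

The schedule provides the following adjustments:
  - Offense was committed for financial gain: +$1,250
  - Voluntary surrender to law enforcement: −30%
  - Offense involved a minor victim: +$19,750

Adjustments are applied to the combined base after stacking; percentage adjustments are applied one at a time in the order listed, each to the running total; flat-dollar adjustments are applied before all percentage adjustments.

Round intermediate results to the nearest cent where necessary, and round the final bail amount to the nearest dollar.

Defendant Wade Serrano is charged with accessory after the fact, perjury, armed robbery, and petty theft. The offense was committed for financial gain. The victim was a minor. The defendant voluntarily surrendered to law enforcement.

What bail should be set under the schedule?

$69,879

Base amounts from the schedule: accessory after the fact $21,200; perjury $35,250; armed robbery $60,000; petty theft $600.
Stacking rule: highest base plus 33% of each additional charge. Highest is armed robbery at $60,000. Additional: $21,200 × 33% = $6,996; $35,250 × 33% = $11,632.50; $600 × 33% = $198. Combined base = $60,000 + $18,826.50 = $78,826.50.
Offense was committed for financial gain (+$1,250 flat): $78,826.50 + $1,250 = $80,076.50.
Offense involved a minor victim (+$19,750 flat): $80,076.50 + $19,750 = $99,826.50.
Voluntary surrender to law enforcement (−30%): $99,826.50 × 0.7 = $69,878.55.
Rounded to the nearest dollar: $69,879.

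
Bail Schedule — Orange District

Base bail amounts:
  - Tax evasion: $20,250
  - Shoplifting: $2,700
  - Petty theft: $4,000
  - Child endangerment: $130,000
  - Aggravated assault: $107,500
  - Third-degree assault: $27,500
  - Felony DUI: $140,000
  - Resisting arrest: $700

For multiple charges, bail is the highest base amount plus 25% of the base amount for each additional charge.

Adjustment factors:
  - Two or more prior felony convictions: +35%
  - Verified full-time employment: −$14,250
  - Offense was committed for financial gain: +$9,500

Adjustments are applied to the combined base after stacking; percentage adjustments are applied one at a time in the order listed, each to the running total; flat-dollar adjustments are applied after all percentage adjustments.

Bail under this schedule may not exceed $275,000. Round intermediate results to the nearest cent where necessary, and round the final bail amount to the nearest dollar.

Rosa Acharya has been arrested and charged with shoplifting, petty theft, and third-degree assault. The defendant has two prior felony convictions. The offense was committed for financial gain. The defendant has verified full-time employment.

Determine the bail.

Base amounts from the schedule: shoplifting $2,700; petty theft $4,000; third-degree assault $27,500.
Stacking rule: highest base plus 25% of each additional charge. Highest is third-degree assault at $27,500. Additional: $2,700 × 25% = $675; $4,000 × 25% = $1,000. Combined base = $27,500 + $1,675 = $29,175.
Two or more prior felony convictions (+35%): $29,175 × 1.35 = $39,386.25.
Verified full-time employment (−$14,250 flat): $39,386.25 − $14,250 = $25,136.25.
Offense was committed for financial gain (+$9,500 flat): $25,136.25 + $9,500 = $34,636.25.
$34,636.25 is within the $275,000 maximum.
Rounded to the nearest dollar: $34,636.

$34,636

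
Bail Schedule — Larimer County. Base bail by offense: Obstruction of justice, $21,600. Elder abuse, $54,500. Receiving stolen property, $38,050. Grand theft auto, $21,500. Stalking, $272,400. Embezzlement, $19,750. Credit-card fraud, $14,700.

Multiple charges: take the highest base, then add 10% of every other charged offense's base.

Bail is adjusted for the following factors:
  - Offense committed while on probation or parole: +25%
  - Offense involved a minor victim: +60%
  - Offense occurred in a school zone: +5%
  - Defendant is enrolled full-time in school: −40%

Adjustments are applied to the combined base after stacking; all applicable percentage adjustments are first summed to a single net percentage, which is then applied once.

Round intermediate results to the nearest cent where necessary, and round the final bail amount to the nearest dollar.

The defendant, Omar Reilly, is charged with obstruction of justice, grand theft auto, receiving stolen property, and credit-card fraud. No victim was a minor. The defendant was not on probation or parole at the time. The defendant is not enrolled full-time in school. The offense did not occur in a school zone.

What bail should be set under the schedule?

Base amounts from the schedule: obstruction of justice $21,600; grand theft auto $21,500; receiving stolen property $38,050; credit-card fraud $14,700.
Stacking rule: highest base plus 10% of each additional charge. Highest is receiving stolen property at $38,050. Additional: $21,600 × 10% = $2,160; $21,500 × 10% = $2,150; $14,700 × 10% = $1,470. Combined base = $38,050 + $5,780 = $43,830.
No adjustment factors apply to this defendant.

$43,830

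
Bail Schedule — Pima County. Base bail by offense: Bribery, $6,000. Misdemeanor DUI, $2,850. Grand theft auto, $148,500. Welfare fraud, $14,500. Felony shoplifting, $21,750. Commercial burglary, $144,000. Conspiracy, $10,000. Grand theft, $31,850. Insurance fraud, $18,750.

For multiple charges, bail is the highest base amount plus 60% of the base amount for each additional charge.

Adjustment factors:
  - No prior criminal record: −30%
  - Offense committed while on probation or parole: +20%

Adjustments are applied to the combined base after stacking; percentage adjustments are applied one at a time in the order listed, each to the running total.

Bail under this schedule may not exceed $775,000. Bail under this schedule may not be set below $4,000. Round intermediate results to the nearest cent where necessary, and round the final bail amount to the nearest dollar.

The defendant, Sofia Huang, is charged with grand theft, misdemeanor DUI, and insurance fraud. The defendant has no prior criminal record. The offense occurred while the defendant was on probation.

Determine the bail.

$37,640

Base amounts from the schedule: grand theft $31,850; misdemeanor DUI $2,850; insurance fraud $18,750.
Stacking rule: highest base plus 60% of each additional charge. Highest is grand theft at $31,850. Additional: $2,850 × 60% = $1,710; $18,750 × 60% = $11,250. Combined base = $31,850 + $12,960 = $44,810.
No prior criminal record (−30%): $44,810 × 0.7 = $31,367.
Offense committed while on probation or parole (+20%): $31,367 × 1.2 = $37,640.40.
$37,640.40 is within the $775,000 maximum.
$37,640.40 is at or above the $4,000 minimum.
Rounded to the nearest dollar: $37,640.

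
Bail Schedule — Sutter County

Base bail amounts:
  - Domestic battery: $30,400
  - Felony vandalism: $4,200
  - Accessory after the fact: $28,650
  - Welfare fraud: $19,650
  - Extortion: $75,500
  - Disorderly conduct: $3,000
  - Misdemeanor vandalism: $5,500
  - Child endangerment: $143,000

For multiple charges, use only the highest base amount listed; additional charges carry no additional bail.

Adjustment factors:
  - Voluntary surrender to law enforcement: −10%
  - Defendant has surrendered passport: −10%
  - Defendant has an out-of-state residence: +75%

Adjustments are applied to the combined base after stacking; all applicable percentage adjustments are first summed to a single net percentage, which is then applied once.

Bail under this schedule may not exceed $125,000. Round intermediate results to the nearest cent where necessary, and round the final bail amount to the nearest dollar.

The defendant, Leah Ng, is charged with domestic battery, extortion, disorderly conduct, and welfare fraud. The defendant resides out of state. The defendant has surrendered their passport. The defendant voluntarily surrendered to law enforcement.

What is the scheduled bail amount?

Base amounts from the schedule: domestic battery $30,400; extortion $75,500; disorderly conduct $3,000; welfare fraud $19,650.
Stacking rule: use the highest base only. Highest is extortion at $75,500. Combined base = $75,500.
Net percentage adjustment: −10% −10% +75% = +55%. $75,500 × 1.55 = $117,025.
$117,025 is within the $125,000 maximum.

$117,025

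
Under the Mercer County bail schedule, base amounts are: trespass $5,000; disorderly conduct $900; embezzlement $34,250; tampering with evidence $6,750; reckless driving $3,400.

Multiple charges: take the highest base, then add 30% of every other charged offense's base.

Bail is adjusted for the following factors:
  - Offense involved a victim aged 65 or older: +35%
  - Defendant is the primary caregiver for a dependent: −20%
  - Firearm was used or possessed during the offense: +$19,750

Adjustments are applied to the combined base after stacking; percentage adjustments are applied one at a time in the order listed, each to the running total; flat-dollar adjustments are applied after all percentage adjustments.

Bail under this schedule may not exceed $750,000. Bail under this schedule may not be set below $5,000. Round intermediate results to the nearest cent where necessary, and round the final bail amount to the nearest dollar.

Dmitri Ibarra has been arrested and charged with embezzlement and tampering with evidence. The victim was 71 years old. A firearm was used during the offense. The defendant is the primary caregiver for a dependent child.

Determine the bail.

Base amounts from the schedule: embezzlement $34,250; tampering with evidence $6,750.
Stacking rule: highest base plus 30% of each additional charge. Highest is embezzlement at $34,250. Additional: $6,750 × 30% = $2,025. Combined base = $34,250 + $2,025 = $36,275.
Offense involved a victim aged 65 or older (+35%): $36,275 × 1.35 = $48,971.25.
Defendant is the primary caregiver for a dependent (−20%): $48,971.25 × 0.8 = $39,177.
Firearm was used or possessed during the offense (+$19,750 flat): $39,177 + $19,750 = $58,927.
$58,927 is within the $750,000 maximum.
$58,927 is at or above the $5,000 minimum.

$58,927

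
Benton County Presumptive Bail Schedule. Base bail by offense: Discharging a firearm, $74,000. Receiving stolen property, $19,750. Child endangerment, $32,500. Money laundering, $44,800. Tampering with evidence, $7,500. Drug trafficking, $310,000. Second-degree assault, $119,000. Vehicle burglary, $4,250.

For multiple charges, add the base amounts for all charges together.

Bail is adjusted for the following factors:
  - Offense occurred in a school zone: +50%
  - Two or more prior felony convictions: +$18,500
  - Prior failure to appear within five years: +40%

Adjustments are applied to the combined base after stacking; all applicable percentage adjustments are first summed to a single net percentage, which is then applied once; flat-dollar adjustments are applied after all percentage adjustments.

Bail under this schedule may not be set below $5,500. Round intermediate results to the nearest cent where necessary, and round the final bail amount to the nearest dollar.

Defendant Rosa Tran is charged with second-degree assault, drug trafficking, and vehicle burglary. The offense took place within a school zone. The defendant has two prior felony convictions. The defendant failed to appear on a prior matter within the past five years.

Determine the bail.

$841,675

Base amounts from the schedule: second-degree assault $119,000; drug trafficking $310,000; vehicle burglary $4,250.
Stacking rule: sum of all bases. $119,000 + $310,000 + $4,250 = $433,250.
Net percentage adjustment: +50% +40% = +90%. $433,250 × 1.9 = $823,175.
Two or more prior felony convictions (+$18,500 flat): $823,175 + $18,500 = $841,675.
$841,675 is at or above the $5,500 minimum.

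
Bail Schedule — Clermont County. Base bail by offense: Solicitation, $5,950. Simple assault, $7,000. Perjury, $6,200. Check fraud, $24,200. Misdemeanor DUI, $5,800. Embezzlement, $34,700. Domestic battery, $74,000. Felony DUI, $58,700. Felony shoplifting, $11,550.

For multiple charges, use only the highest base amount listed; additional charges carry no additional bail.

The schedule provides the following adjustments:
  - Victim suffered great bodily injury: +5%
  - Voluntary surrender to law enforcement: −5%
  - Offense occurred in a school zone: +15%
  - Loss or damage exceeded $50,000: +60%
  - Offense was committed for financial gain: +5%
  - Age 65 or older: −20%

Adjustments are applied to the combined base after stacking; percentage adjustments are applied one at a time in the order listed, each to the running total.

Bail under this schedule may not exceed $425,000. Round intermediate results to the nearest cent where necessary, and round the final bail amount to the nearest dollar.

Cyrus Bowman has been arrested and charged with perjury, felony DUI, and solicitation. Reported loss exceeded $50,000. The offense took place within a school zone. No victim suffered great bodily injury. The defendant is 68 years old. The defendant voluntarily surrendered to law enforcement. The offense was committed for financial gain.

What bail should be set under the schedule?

$86,190

Base amounts from the schedule: perjury $6,200; felony DUI $58,700; solicitation $5,950.
Stacking rule: use the highest base only. Highest is felony DUI at $58,700. Combined base = $58,700.
Voluntary surrender to law enforcement (−5%): $58,700 × 0.95 = $55,765.
Offense occurred in a school zone (+15%): $55,765 × 1.15 = $64,129.75.
Loss or damage exceeded $50,000 (+60%): $64,129.75 × 1.6 = $102,607.60.
Offense was committed for financial gain (+5%): $102,607.60 × 1.05 = $107,737.98.
Age 65 or older (−20%): $107,737.98 × 0.8 = $86,190.38.
$86,190.38 is within the $425,000 maximum.
Rounded to the nearest dollar: $86,190.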